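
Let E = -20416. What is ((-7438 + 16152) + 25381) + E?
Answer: 13679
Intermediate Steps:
((-7438 + 16152) + 25381) + E = ((-7438 + 16152) + 25381) - 20416 = (8714 + 25381) - 20416 = 34095 - 20416 = 13679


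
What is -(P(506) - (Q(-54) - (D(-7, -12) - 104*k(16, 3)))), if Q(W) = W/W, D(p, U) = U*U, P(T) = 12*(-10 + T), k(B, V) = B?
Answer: -4431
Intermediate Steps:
P(T) = -120 + 12*T
D(p, U) = U**2
Q(W) = 1
-(P(506) - (Q(-54) - (D(-7, -12) - 104*k(16, 3)))) = -((-120 + 12*506) - (1 - ((-12)**2 - 104*16))) = -((-120 + 6072) - (1 - (144 - 1664))) = -(5952 - (1 - 1*(-1520))) = -(5952 - (1 + 1520)) = -(5952 - 1*1521) = -(5952 - 1521) = -1*4431 = -4431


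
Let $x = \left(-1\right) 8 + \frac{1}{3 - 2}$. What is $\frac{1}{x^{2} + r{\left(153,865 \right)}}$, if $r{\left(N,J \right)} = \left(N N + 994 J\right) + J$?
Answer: $\frac{1}{884133} \approx 1.1311 \cdot 10^{-6}$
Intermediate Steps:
$x = -7$ ($x = -8 + 1^{-1} = -8 + 1 = -7$)
$r{\left(N,J \right)} = N^{2} + 995 J$ ($r{\left(N,J \right)} = \left(N^{2} + 994 J\right) + J = N^{2} + 995 J$)
$\frac{1}{x^{2} + r{\left(153,865 \right)}} = \frac{1}{\left(-7\right)^{2} + \left(153^{2} + 995 \cdot 865\right)} = \frac{1}{49 + \left(23409 + 860675\right)} = \frac{1}{49 + 884084} = \frac{1}{884133}$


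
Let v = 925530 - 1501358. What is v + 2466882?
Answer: 1891054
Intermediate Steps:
v = -575828
v + 2466882 = -575828 + 2466882 = 1891054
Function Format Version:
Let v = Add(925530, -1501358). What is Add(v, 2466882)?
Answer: 1891054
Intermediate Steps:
v = -575828
Add(v, 2466882) = Add(-575828, 2466882) = 1891054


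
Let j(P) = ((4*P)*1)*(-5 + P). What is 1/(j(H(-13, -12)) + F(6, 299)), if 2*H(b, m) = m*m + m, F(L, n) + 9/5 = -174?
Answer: 5/79641 ≈ 6.2782e-5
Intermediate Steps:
F(L, n) = -879/5 (F(L, n) = -9/5 - 174 = -879/5)
H(b, m) = m/2 + m**2/2 (H(b, m) = (m*m + m)/2 = (m**2 + m)/2 = (m + m**2)/2 = m/2 + m**2/2)
j(P) = 4*P*(-5 + P) (j(P) = (4*P)*(-5 + P) = 4*P*(-5 + P))
1/(j(H(-13, -12)) + F(6, 299)) = 1/(4*((1/2)*(-12)*(1 - 12))*(-5 + (1/2)*(-12)*(1 - 12)) - 879/5) = 1/(4*((1/2)*(-12)*(-11))*(-5 + (1/2)*(-12)*(-11)) - 879/5) = 1/(4*66*(-5 + 66) - 879/5) = 1/(4*66*61 - 879/5) = 1/(16104 - 879/5) = 1/(79641/5) = 5/79641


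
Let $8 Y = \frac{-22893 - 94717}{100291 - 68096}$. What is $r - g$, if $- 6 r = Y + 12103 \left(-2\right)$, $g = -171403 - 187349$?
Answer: $\frac{18687853523}{51512} \approx 3.6279 \cdot 10^{5}$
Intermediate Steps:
$Y = - \frac{11761}{25756}$ ($Y = \frac{\left(-22893 - 94717\right) \frac{1}{100291 - 68096}}{8} = \frac{\left(-117610\right) \frac{1}{32195}}{8} = \frac{1}{8} \left(- \frac{23522}{6439}\right) = - \frac{11761}{25756} \approx -0.45663$)
$g = -358752$ ($g = -171403 - 187349 = -358752$)
$r = \frac{207820499}{51512}$ ($r = - \frac{- \frac{11761}{25756} + 12103 \left(-2\right)}{6} = - \frac{- \frac{11761}{25756} - 24206}{6} = \left(- \frac{1}{6}\right) \left(- \frac{623461497}{25756}\right) = \frac{207820499}{51512} \approx 4034.4$)
$r - g = \frac{207820499}{51512} - -358752 = \frac{207820499}{51512} + 358752 = \frac{18687853523}{51512}$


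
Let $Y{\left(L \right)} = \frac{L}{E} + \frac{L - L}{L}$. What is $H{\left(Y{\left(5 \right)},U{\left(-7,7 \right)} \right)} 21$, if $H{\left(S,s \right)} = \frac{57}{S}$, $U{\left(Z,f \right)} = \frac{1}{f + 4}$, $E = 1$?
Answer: $\frac{1197}{5} \approx 239.4$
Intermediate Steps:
$Y{\left(L \right)} = L$ ($Y{\left(L \right)} = \frac{L}{1} + \frac{L - L}{L} = L 1 + \frac{0}{L} = L + 0 = L$)
$U{\left(Z,f \right)} = \frac{1}{4 + f}$
$H{\left(Y{\left(5 \right)},U{\left(-7,7 \right)} \right)} 21 = \frac{57}{5} \cdot 21 = \frac{1197}{5}$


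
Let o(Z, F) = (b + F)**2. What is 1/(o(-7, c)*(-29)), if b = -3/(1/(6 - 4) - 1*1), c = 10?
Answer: -1/7424 ≈ -0.00013470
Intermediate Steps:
b = 6 (b = -3/(1/2 - 1) = -3/(-1/2) = -3*(-2) = 6)
o(Z, F) = (6 + F)**2
1/(o(-7, c)*(-29)) = 1/((6 + 10)**2*(-29)) = 1/(16**2*(-29)) = 1/(256*(-29)) = 1/(-7424) = -1/7424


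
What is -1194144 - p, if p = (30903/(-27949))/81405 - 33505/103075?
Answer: -196522561468969186/164571956955 ≈ -1.1941e+6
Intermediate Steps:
p = -53497102334/164571956955 (p = (30903*(-1/27949))*(1/81405) - 33505*1/103075 = -30903/27949*1/81405 - 6701/20615 = -10301/758396115 - 6701/20615 = -53497102334/164571956955 ≈ -0.32507)
-1194144 - p = -1194144 - (-53497102334)/164571956955 = -1194144 - 1*(-53497102334/164571956955) = -1194144 + 53497102334/164571956955 = -196522561468969186/164571956955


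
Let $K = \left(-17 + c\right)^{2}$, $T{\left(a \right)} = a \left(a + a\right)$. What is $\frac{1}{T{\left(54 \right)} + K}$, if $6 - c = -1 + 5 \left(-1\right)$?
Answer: $\frac{1}{5857} \approx 0.00017074$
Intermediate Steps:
$T{\left(a \right)} = 2 a^{2}$ ($T{\left(a \right)} = a 2 a = 2 a^{2}$)
$c = 12$ ($c = 6 - \left(-1 + 5 \left(-1\right)\right) = 6 - \left(-1 - 5\right) = 6 - -6 = 6 + 6 = 12$)
$K = 25$ ($K = \left(-17 + 12\right)^{2} = \left(-5\right)^{2} = 25$)
$\frac{1}{T{\left(54 \right)} + K} = \frac{1}{2 \cdot 54^{2} + 25} = \frac{1}{2 \cdot 2916 + 25} = \frac{1}{5832 + 25} = \frac{1}{5857}$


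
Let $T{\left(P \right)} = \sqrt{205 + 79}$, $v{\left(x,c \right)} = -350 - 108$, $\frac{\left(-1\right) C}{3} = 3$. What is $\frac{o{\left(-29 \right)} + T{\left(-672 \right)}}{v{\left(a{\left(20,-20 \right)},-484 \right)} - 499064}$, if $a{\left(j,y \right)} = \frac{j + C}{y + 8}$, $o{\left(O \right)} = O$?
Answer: $\frac{29}{499522} - \frac{\sqrt{71}}{249761} \approx 2.4319 \cdot 10^{-5}$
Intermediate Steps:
$C = -9$ ($C = \left(-3\right) 3 = -9$)
$a{\left(j,y \right)} = \frac{-9 + j}{8 + y}$ ($a{\left(j,y \right)} = \frac{j - 9}{y + 8} = \frac{-9 + j}{8 + y}$)
$v{\left(x,c \right)} = -458$ ($v{\left(x,c \right)} = -350 - 108 = -458$)
$T{\left(P \right)} = 2 \sqrt{71}$ ($T{\left(P \right)} = \sqrt{284} = 2 \sqrt{71}$)
$\frac{o{\left(-29 \right)} + T{\left(-672 \right)}}{v{\left(a{\left(20,-20 \right)},-484 \right)} - 499064} = \frac{-29 + 2 \sqrt{71}}{-458 - 499064} = \frac{-29 + 2 \sqrt{71}}{-499522} = \left(-29 + 2 \sqrt{71}\right) \left(- \frac{1}{499522}\right) = \frac{29}{499522} - \frac{\sqrt{71}}{249761}$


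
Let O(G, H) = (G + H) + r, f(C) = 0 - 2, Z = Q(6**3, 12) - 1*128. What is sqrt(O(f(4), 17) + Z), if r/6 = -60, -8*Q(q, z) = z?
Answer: I*sqrt(1898)/2 ≈ 21.783*I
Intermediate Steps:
Q(q, z) = -z/8
r = -360 (r = 6*(-60) = -360)
Z = -259/2 (Z = -1/8*12 - 1*128 = -3/2 - 128 = -259/2 ≈ -129.50)
f(C) = -2
O(G, H) = -360 + G + H (O(G, H) = (G + H) - 360 = -360 + G + H)
sqrt(O(f(4), 17) + Z) = sqrt((-360 - 2 + 17) - 259/2) = sqrt(-345 - 259/2) = sqrt(-949/2) = I*sqrt(1898)/2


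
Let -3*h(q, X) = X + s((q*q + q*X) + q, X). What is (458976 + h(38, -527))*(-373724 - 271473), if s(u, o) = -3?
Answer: -888731769226/3 ≈ -2.9624e+11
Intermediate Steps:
h(q, X) = 1 - X/3 (h(q, X) = -(X - 3)/3 = -(-3 + X)/3 = 1 - X/3)
(458976 + h(38, -527))*(-373724 - 271473) = (458976 + (1 - ⅓*(-527)))*(-373724 - 271473) = (458976 + (1 + 527/3))*(-645197) = (458976 + 530/3)*(-645197) = (1377458/3)*(-645197) = -888731769226/3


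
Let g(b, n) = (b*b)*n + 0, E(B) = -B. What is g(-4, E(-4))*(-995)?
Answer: -63680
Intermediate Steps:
g(b, n) = n*b**2 (g(b, n) = b**2*n + 0 = n*b**2 + 0 = n*b**2)
g(-4, E(-4))*(-995) = (-1*(-4)*(-4)**2)*(-995) = (4*16)*(-995) = 64*(-995) = -63680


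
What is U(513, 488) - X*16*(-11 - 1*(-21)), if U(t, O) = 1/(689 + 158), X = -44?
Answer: 5962881/847 ≈ 7040.0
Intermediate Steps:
U(t, O) = 1/847
U(513, 488) - X*16*(-11 - 1*(-21)) = 1/847 - (-44*16)*(-11 - 1*(-21)) = 1/847 - (-704)*(-11 + 21) = 1/847 - (-704)*10 = 1/847 - 1*(-7040) = 1/847 + 7040 = 5962881/847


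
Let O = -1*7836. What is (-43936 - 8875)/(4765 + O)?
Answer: 52811/3071 ≈ 17.197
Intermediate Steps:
O = -7836
(-43936 - 8875)/(4765 + O) = (-43936 - 8875)/(4765 - 7836) = -52811/(-3071) = -52811*(-1/3071) = 52811/3071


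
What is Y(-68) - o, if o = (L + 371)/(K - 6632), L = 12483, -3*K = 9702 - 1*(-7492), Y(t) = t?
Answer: -1241779/18545 ≈ -66.960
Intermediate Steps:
K = -17194/3 (K = -(9702 - 1*(-7492))/3 = -(9702 + 7492)/3 = -⅓*17194 = -17194/3 ≈ -5731.3)
o = -19281/18545 (o = (12483 + 371)/(-17194/3 - 6632) = 12854/(-37090/3) = 12854*(-3/37090) = -19281/18545 ≈ -1.0397)
Y(-68) - o = -68 - 1*(-19281/18545) = -68 + 19281/18545 = -1241779/18545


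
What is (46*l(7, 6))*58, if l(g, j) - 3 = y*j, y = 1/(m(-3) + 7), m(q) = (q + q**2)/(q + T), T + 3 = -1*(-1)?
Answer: 10764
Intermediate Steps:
T = -2 (T = -3 - 1*(-1) = -3 + 1 = -2)
m(q) = (q + q**2)/(-2 + q) (m(q) = (q + q**2)/(q - 2) = (q + q**2)/(-2 + q))
y = 5/29 (y = 1/(-3*(1 - 3)/(-2 - 3) + 7) = 1/(-3*(-2)/(-5) + 7) = 1/(-3*(-1/5)*(-2) + 7) = 1/(-6/5 + 7) = 1/(29/5) = 5/29 ≈ 0.17241)
l(g, j) = 3 + 5*j/29
(46*l(7, 6))*58 = (46*(3 + (5/29)*6))*58 = (46*(3 + 30/29))*58 = (46*(117/29))*58 = (5382/29)*58 = 10764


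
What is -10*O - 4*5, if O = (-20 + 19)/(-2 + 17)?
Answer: -58/3 ≈ -19.333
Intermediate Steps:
O = -1/15 ≈ -0.066667
-10*O - 4*5 = -10*(-1/15) - 4*5 = ⅔ - 20 = -58/3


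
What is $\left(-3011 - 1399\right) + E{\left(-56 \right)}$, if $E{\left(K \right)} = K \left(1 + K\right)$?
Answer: $-1330$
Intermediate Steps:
$\left(-3011 - 1399\right) + E{\left(-56 \right)} = \left(-3011 - 1399\right) - 56 \left(1 - 56\right) = -4410 - -3080 = -4410 + 3080 = -1330$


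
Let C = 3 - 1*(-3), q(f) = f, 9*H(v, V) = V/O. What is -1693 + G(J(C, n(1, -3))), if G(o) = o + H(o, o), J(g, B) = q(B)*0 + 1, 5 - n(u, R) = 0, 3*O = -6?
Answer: -30457/18 ≈ -1692.1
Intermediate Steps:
O = -2 (O = (1/3)*(-6) = -2)
H(v, V) = -V/18 (H(v, V) = (V/(-2))/9 = (V*(-1/2))/9 = (-V/2)/9 = -V/18)
n(u, R) = 5 (n(u, R) = 5 - 1*0 = 5 + 0 = 5)
C = 6 (C = 3 + 3 = 6)
J(g, B) = 1 (J(g, B) = B*0 + 1 = 0 + 1 = 1)
G(o) = 17*o/18 (G(o) = o - o/18 = 17*o/18)
-1693 + G(J(C, n(1, -3))) = -1693 + (17/18)*1 = -1693 + 17/18 = -30457/18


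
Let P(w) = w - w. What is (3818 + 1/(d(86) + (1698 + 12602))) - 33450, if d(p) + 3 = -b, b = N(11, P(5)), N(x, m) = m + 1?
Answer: -423619071/14296 ≈ -29632.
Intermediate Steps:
P(w) = 0
N(x, m) = 1 + m
b = 1 (b = 1 + 0 = 1)
d(p) = -4 (d(p) = -3 - 1*1 = -3 - 1 = -4)
(3818 + 1/(d(86) + (1698 + 12602))) - 33450 = (3818 + 1/(-4 + (1698 + 12602))) - 33450 = (3818 + 1/(-4 + 14300)) - 33450 = (3818 + 1/14296) - 33450 = 54582129/14296 - 33450 = -423619071/14296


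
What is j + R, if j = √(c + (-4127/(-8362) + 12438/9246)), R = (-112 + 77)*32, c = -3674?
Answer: -1120 + 75*I*√108398885706974/12885842 ≈ -1120.0 + 60.598*I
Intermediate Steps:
R = -1120 (R = -35*32 = -1120)
j = 75*I*√108398885706974/12885842 (j = √(-3674 + (-4127/(-8362) + 12438/9246)) = √(-3674 + (-4127*(-1/8362) + 12438*(1/9246))) = √(-3674 + (4127/8362 + 2073/1541)) = √(-3674 + 23694133/12885842) = √(-47318889375/12885842) = 75*I*√108398885706974/12885842 ≈ 60.598*I)
j + R = 75*I*√108398885706974/12885842 - 1120 = -1120 + 75*I*√108398885706974/12885842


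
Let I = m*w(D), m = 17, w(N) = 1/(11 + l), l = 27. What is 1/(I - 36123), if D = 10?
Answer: -38/1372657 ≈ -2.7684e-5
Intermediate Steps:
w(N) = 1/38 (w(N) = 1/(11 + 27) = 1/38)
I = 17/38 (I = 17*(1/38) = 17/38 ≈ 0.44737)
1/(I - 36123) = 1/(17/38 - 36123) = 1/(-1372657/38) = -38/1372657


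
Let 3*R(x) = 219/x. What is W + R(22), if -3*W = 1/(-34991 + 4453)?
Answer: 1671961/503877 ≈ 3.3182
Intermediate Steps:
R(x) = 73/x (R(x) = (219/x)/3 = 73/x)
W = 1/91614 (W = -1/(3*(-34991 + 4453)) = -1/3/(-30538) = -1/3*(-1/30538) = 1/91614 ≈ 1.0915e-5)
W + R(22) = 1/91614 + 73/22 = 1671961/503877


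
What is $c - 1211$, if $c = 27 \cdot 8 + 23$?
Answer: $-972$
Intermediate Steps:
$c = 239$ ($c = 216 + 23 = 239$)
$c - 1211 = 239 - 1211 = -972$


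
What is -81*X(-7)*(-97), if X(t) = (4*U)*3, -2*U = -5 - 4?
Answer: 424278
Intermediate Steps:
U = 9/2 (U = -(-5 - 4)/2 = -½*(-9) = 9/2 ≈ 4.5000)
X(t) = 54 (X(t) = (4*(9/2))*3 = 18*3 = 54)
-81*X(-7)*(-97) = -81*54*(-97) = -4374*(-97) = 424278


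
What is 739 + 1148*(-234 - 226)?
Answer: -527341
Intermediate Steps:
739 + 1148*(-234 - 226) = 739 + 1148*(-460) = 739 - 528080 = -527341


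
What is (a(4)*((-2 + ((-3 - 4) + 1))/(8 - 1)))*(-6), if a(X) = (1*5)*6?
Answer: 1440/7 ≈ 205.71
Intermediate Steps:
a(X) = 30 (a(X) = 5*6 = 30)
(a(4)*((-2 + ((-3 - 4) + 1))/(8 - 1)))*(-6) = (30*((-2 + ((-3 - 4) + 1))/(8 - 1)))*(-6) = (30*((-2 + (-7 + 1))/7))*(-6) = (30*((-2 - 6)*(1/7)))*(-6) = (30*(-8*1/7))*(-6) = (30*(-8/7))*(-6) = -240/7*(-6) = 1440/7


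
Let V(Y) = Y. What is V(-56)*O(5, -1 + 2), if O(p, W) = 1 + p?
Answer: -336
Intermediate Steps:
V(-56)*O(5, -1 + 2) = -56*(1 + 5) = -56*6 = -336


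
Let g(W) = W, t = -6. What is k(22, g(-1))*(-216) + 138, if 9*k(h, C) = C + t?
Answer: 306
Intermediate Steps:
k(h, C) = -⅔ + C/9 (k(h, C) = (C - 6)/9 = (-6 + C)/9 = -⅔ + C/9)
k(22, g(-1))*(-216) + 138 = (-⅔ + (⅑)*(-1))*(-216) + 138 = (-⅔ - ⅑)*(-216) + 138 = -7/9*(-216) + 138 = 168 + 138 = 306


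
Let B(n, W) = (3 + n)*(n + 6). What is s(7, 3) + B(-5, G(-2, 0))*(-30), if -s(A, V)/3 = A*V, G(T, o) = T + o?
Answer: -3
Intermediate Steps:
s(A, V) = -3*A*V
B(n, W) = (3 + n)*(6 + n)
s(7, 3) + B(-5, G(-2, 0))*(-30) = -3*7*3 + (18 + (-5)² + 9*(-5))*(-30) = -63 + (18 + 25 - 45)*(-30) = -63 - 2*(-30) = -63 + 60 = -3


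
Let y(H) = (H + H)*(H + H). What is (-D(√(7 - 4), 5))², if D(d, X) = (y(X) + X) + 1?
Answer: 11236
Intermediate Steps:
y(H) = 4*H² (y(H) = (2*H)*(2*H) = 4*H²)
D(d, X) = 1 + X + 4*X² (D(d, X) = (4*X² + X) + 1 = (X + 4*X²) + 1 = 1 + X + 4*X²)
(-D(√(7 - 4), 5))² = (-(1 + 5 + 4*5²))² = (-(1 + 5 + 4*25))² = (-(1 + 5 + 100))² = (-1*106)² = (-106)² = 11236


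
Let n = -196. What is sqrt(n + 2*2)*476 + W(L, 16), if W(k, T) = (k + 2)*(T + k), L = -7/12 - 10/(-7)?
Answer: 338185/7056 + 3808*I*sqrt(3) ≈ 47.929 + 6595.6*I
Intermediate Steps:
L = 71/84 (L = -7*1/12 - 10*(-1/7) = -7/12 + 10/7 = 71/84 ≈ 0.84524)
W(k, T) = (2 + k)*(T + k)
sqrt(n + 2*2)*476 + W(L, 16) = sqrt(-196 + 2*2)*476 + ((71/84)**2 + 2*16 + 2*(71/84) + 16*(71/84)) = sqrt(-196 + 4)*476 + (5041/7056 + 32 + 71/42 + 284/21) = sqrt(-192)*476 + 338185/7056 = (8*I*sqrt(3))*476 + 338185/7056 = 3808*I*sqrt(3) + 338185/7056 = 338185/7056 + 3808*I*sqrt(3)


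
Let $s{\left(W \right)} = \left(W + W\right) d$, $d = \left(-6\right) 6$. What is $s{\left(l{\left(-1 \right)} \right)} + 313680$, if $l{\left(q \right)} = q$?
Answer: $313752$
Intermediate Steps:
$d = -36$
$s{\left(W \right)} = - 72 W$ ($s{\left(W \right)} = \left(W + W\right) \left(-36\right) = 2 W \left(-36\right) = - 72 W$)
$s{\left(l{\left(-1 \right)} \right)} + 313680 = \left(-72\right) \left(-1\right) + 313680 = 72 + 313680 = 313752$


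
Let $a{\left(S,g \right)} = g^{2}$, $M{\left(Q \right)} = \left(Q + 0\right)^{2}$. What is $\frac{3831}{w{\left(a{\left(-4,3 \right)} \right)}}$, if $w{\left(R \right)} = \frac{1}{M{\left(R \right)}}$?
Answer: $310311$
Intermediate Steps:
$M{\left(Q \right)} = Q^{2}$
$w{\left(R \right)} = \frac{1}{R^{2}}$
$\frac{3831}{w{\left(a{\left(-4,3 \right)} \right)}} = \frac{3831}{\frac{1}{81}} = 3831 \frac{1}{\frac{1}{81}} = 3831 \cdot 81 = 310311$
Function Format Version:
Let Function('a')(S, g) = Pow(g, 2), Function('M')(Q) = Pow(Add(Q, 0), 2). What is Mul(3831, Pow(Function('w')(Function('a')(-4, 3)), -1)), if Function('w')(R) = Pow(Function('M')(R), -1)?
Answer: 310311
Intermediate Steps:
Function('M')(Q) = Pow(Q, 2)
Function('w')(R) = Pow(R, -2) (Function('w')(R) = Pow(Pow(R, 2), -1) = Pow(R, -2))
Mul(3831, Pow(Function('w')(Function('a')(-4, 3)), -1)) = Mul(3831, Pow(Pow(Pow(3, 2), -2), -1)) = Mul(3831, Pow(Pow(9, -2), -1)) = Mul(3831, Pow(Rational(1, 81), -1)) = Mul(3831, 81) = 310311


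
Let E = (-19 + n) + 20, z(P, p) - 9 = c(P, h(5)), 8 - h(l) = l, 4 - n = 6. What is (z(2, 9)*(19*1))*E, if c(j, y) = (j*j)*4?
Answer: -475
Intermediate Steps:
n = -2 (n = 4 - 1*6 = 4 - 6 = -2)
h(l) = 8 - l
c(j, y) = 4*j² (c(j, y) = j²*4 = 4*j²)
z(P, p) = 9 + 4*P²
E = -1 (E = (-19 - 2) + 20 = -21 + 20 = -1)
(z(2, 9)*(19*1))*E = ((9 + 4*2²)*(19*1))*(-1) = ((9 + 4*4)*19)*(-1) = ((9 + 16)*19)*(-1) = (25*19)*(-1) = 475*(-1) = -475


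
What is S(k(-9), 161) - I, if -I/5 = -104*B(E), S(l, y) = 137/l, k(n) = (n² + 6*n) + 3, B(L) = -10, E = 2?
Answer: 156137/30 ≈ 5204.6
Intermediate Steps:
k(n) = 3 + n² + 6*n
I = -5200 (I = -(-520)*(-10) = -5*1040 = -5200)
S(k(-9), 161) - I = 137/(3 + (-9)² + 6*(-9)) - 1*(-5200) = 137/(3 + 81 - 54) + 5200 = 137/30 + 5200 = 156137/30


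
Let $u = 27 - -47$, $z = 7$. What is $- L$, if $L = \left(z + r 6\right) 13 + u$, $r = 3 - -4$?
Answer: $-711$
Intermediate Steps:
$r = 7$ ($r = 3 + 4 = 7$)
$u = 74$ ($u = 27 + 47 = 74$)
$L = 711$ ($L = \left(7 + 7 \cdot 6\right) 13 + 74 = \left(7 + 42\right) 13 + 74 = 49 \cdot 13 + 74 = 637 + 74 = 711$)
$- L = \left(-1\right) 711 = -711$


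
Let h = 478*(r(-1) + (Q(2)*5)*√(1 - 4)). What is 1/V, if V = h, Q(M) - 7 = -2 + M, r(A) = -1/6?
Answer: -3/31619939 - 630*I*√3/31619939 ≈ -9.4877e-8 - 3.451e-5*I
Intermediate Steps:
r(A) = -⅙ (r(A) = (⅙)*(-1) = -⅙)
Q(M) = 5 + M (Q(M) = 7 + (-2 + M) = 5 + M)
h = -239/3 + 16730*I*√3 (h = 478*(-⅙ + ((5 + 2)*5)*√(1 - 4)) = 478*(-⅙ + (7*5)*√(-3)) = 478*(-⅙ + 35*(I*√3)) = 478*(-⅙ + 35*I*√3) = -239/3 + 16730*I*√3 ≈ -79.667 + 28977.0*I)
V = -239/3 + 16730*I*√3 ≈ -79.667 + 28977.0*I
1/V = 1/(-239/3 + 16730*I*√3)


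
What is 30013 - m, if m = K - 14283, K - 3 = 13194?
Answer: 31099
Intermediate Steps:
K = 13197 (K = 3 + 13194 = 13197)
m = -1086 (m = 13197 - 14283 = -1086)
30013 - m = 30013 - 1*(-1086) = 30013 + 1086 = 31099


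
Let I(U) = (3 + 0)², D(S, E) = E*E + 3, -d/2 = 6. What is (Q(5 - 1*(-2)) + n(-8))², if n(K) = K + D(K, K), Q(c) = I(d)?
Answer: 4624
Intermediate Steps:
d = -12 (d = -2*6 = -12)
D(S, E) = 3 + E² (D(S, E) = E² + 3 = 3 + E²)
I(U) = 9 (I(U) = 3² = 9)
Q(c) = 9
n(K) = 3 + K + K² (n(K) = K + (3 + K²) = 3 + K + K²)
(Q(5 - 1*(-2)) + n(-8))² = (9 + (3 - 8 + (-8)²))² = (9 + (3 - 8 + 64))² = (9 + 59)² = 68² = 4624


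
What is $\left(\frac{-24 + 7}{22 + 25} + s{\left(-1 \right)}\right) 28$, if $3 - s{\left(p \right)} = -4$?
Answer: $\frac{8736}{47} \approx 185.87$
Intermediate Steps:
$s{\left(p \right)} = 7$ ($s{\left(p \right)} = 3 - -4 = 3 + 4 = 7$)
$\left(\frac{-24 + 7}{22 + 25} + s{\left(-1 \right)}\right) 28 = \left(\frac{-24 + 7}{22 + 25} + 7\right) 28 = \left(- \frac{17}{47} + 7\right) 28 = \frac{312}{47} \cdot 28 = \frac{8736}{47}$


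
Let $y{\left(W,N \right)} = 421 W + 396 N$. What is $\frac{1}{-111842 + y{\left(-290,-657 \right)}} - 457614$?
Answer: $- \frac{226108907857}{494104} \approx -4.5761 \cdot 10^{5}$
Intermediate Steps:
$y{\left(W,N \right)} = 396 N + 421 W$
$\frac{1}{-111842 + y{\left(-290,-657 \right)}} - 457614 = \frac{1}{-111842 + \left(396 \left(-657\right) + 421 \left(-290\right)\right)} - 457614 = \frac{1}{-111842 - 382262} - 457614 = \frac{1}{-494104} - 457614 = - \frac{1}{494104} - 457614 = - \frac{226108907857}{494104}$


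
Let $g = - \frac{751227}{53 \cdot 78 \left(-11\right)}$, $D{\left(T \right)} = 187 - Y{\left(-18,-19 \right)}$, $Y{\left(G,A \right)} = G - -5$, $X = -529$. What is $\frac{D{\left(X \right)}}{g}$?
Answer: $\frac{3031600}{250409} \approx 12.107$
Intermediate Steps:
$Y{\left(G,A \right)} = 5 + G$ ($Y{\left(G,A \right)} = G + 5 = 5 + G$)
$D{\left(T \right)} = 200$ ($D{\left(T \right)} = 187 - \left(5 - 18\right) = 187 - -13 = 187 + 13 = 200$)
$g = \frac{250409}{15158}$ ($g = - \frac{751227}{4134 \left(-11\right)} = - \frac{751227}{-45474} = \left(-751227\right) \left(- \frac{1}{45474}\right) = \frac{250409}{15158} \approx 16.52$)
$\frac{D{\left(X \right)}}{g} = \frac{200}{\frac{250409}{15158}} = 200 \cdot \frac{15158}{250409} = \frac{3031600}{250409}$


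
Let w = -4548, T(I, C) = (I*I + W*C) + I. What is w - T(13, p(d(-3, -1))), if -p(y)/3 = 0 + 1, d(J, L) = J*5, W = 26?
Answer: -4652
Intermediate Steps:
d(J, L) = 5*J
p(y) = -3 (p(y) = -3*(0 + 1) = -3*1 = -3)
T(I, C) = I + I**2 + 26*C (T(I, C) = (I*I + 26*C) + I = (I**2 + 26*C) + I = I + I**2 + 26*C)
w - T(13, p(d(-3, -1))) = -4548 - (13 + 13**2 + 26*(-3)) = -4548 - (13 + 169 - 78) = -4548 - 1*104 = -4548 - 104 = -4652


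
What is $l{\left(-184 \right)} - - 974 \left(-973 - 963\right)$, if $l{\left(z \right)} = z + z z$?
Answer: $-1851992$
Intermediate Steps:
$l{\left(z \right)} = z + z^{2}$
$l{\left(-184 \right)} - - 974 \left(-973 - 963\right) = - 184 \left(1 - 184\right) - - 974 \left(-973 - 963\right) = \left(-184\right) \left(-183\right) - \left(-974\right) \left(-1936\right) = 33672 - 1885664 = -1851992$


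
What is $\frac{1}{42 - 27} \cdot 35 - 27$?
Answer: $- \frac{74}{3} \approx -24.667$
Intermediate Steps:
$\frac{1}{42 - 27} \cdot 35 - 27 = \frac{1}{15} \cdot 35 - 27 = \frac{7}{3} - 27 = - \frac{74}{3}$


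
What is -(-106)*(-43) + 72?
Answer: -4486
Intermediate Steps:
-(-106)*(-43) + 72 = -106*43 + 72 = -4558 + 72 = -4486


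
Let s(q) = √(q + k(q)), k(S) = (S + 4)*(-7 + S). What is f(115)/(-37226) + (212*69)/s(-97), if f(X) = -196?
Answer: 14/2659 + 14628*√383/1915 ≈ 149.50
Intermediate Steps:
k(S) = (-7 + S)*(4 + S) (k(S) = (4 + S)*(-7 + S) = (-7 + S)*(4 + S))
s(q) = √(-28 + q² - 2*q) (s(q) = √(q + (-28 + q² - 3*q)) = √(-28 + q² - 2*q))
f(115)/(-37226) + (212*69)/s(-97) = -196/(-37226) + (212*69)/(√(-28 + (-97)² - 2*(-97))) = -196*(-1/37226) + 14628/(√(-28 + 9409 + 194)) = 14/2659 + 14628/(√9575) = 14/2659 + 14628/((5*√383)) = 14/2659 + 14628*(√383/1915) = 14/2659 + 14628*√383/1915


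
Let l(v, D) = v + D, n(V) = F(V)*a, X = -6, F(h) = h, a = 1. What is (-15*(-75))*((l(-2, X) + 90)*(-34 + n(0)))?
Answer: -3136500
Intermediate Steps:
n(V) = V (n(V) = V*1 = V)
l(v, D) = D + v
(-15*(-75))*((l(-2, X) + 90)*(-34 + n(0))) = (-15*(-75))*(((-6 - 2) + 90)*(-34 + 0)) = 1125*((-8 + 90)*(-34)) = 1125*(82*(-34)) = 1125*(-2788) = -3136500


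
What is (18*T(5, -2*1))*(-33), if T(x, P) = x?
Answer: -2970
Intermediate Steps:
(18*T(5, -2*1))*(-33) = (18*5)*(-33) = 90*(-33) = -2970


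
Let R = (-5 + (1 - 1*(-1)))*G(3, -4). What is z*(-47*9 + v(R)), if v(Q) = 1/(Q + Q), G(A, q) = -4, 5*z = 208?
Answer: -263926/15 ≈ -17595.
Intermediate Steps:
z = 208/5 (z = (⅕)*208 = 208/5 ≈ 41.600)
R = 12 (R = (-5 + (1 - 1*(-1)))*(-4) = (-5 + (1 + 1))*(-4) = (-5 + 2)*(-4) = -3*(-4) = 12)
v(Q) = 1/(2*Q)
z*(-47*9 + v(R)) = 208*(-47*9 + (½)/12)/5 = 208*(-423 + (½)*(1/12))/5 = 208*(-423 + 1/24)/5 = (208/5)*(-10151/24) = -263926/15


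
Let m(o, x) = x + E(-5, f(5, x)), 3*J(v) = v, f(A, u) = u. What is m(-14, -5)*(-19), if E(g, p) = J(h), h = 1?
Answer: 266/3 ≈ 88.667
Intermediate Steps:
J(v) = v/3
E(g, p) = 1/3 (E(g, p) = (1/3)*1 = 1/3)
m(o, x) = 1/3 + x (m(o, x) = x + 1/3 = 1/3 + x)
m(-14, -5)*(-19) = (1/3 - 5)*(-19) = -14/3*(-19) = 266/3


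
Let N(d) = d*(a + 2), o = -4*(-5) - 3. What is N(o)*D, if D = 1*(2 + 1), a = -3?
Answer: -51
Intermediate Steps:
o = 17 (o = 20 - 3 = 17)
D = 3 (D = 1*3 = 3)
N(d) = -d (N(d) = d*(-3 + 2) = d*(-1) = -d)
N(o)*D = -1*17*3 = -17*3 = -51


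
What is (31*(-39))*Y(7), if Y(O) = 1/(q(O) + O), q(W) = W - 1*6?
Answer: -1209/8 ≈ -151.13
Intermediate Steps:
q(W) = -6 + W (q(W) = W - 6 = -6 + W)
Y(O) = 1/(-6 + 2*O) (Y(O) = 1/((-6 + O) + O) = 1/(-6 + 2*O))
(31*(-39))*Y(7) = (31*(-39))*(1/(2*(-3 + 7))) = -1209/(2*4) = -1209*⅛ = -1209/8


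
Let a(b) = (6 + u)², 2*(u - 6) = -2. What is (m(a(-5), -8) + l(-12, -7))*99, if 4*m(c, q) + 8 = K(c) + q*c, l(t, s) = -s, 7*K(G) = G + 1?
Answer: -322443/14 ≈ -23032.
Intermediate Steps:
u = 5 (u = 6 + (½)*(-2) = 6 - 1 = 5)
a(b) = 121 (a(b) = (6 + 5)² = 11² = 121)
K(G) = ⅐ + G/7 (K(G) = (G + 1)/7 = (1 + G)/7 = ⅐ + G/7)
m(c, q) = -55/28 + c/28 + c*q/4 (m(c, q) = -2 + ((⅐ + c/7) + q*c)/4 = -2 + ((⅐ + c/7) + c*q)/4 = -2 + (⅐ + c/7 + c*q)/4 = -2 + (1/28 + c/28 + c*q/4) = -55/28 + c/28 + c*q/4)
(m(a(-5), -8) + l(-12, -7))*99 = ((-55/28 + (1/28)*121 + (¼)*121*(-8)) - 1*(-7))*99 = ((-55/28 + 121/28 - 242) + 7)*99 = (-3355/14 + 7)*99 = -3257/14*99 = -322443/14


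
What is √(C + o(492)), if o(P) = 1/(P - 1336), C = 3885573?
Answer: √691958381921/422 ≈ 1971.2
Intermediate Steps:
o(P) = 1/(-1336 + P)
√(C + o(492)) = √(3885573 + 1/(-1336 + 492)) = √(3885573 + 1/(-844)) = √(3885573 - 1/844) = √(3279423611/844) = √691958381921/422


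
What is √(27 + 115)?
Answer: √142 ≈ 11.916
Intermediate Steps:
√(27 + 115) = √142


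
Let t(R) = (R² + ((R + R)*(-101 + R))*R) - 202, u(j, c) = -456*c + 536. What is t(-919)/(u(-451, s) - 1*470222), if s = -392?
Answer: 27334287/4618 ≈ 5919.1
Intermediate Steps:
u(j, c) = 536 - 456*c
t(R) = -202 + R² + 2*R²*(-101 + R) (t(R) = (R² + ((2*R)*(-101 + R))*R) - 202 = (R² + (2*R*(-101 + R))*R) - 202 = (R² + 2*R²*(-101 + R)) - 202 = -202 + R² + 2*R²*(-101 + R))
t(-919)/(u(-451, s) - 1*470222) = (-202 - 201*(-919)² + 2*(-919)³)/((536 - 456*(-392)) - 1*470222) = (-202 - 201*844561 + 2*(-776151559))/((536 + 178752) - 470222) = (-202 - 169756761 - 1552303118)/(179288 - 470222) = -1722060081/(-290934) = -1722060081*(-1/290934) = 27334287/4618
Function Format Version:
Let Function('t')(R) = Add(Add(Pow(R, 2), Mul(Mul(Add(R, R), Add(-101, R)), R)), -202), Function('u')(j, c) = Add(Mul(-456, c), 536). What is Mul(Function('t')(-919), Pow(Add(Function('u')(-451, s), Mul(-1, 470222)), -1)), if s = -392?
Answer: Rational(27334287, 4618) ≈ 5919.1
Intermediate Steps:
Function('u')(j, c) = Add(536, Mul(-456, c))
Function('t')(R) = Add(-202, Pow(R, 2), Mul(2, Pow(R, 2), Add(-101, R))) (Function('t')(R) = Add(Add(Pow(R, 2), Mul(Mul(Mul(2, R), Add(-101, R)), R)), -202) = Add(Add(Pow(R, 2), Mul(Mul(2, R, Add(-101, R)), R)), -202) = Add(Add(Pow(R, 2), Mul(2, Pow(R, 2), Add(-101, R))), -202) = Add(-202, Pow(R, 2), Mul(2, Pow(R, 2), Add(-101, R))))
Mul(Function('t')(-919), Pow(Add(Function('u')(-451, s), Mul(-1, 470222)), -1)) = Mul(Add(-202, Mul(-201, Pow(-919, 2)), Mul(2, Pow(-919, 3))), Pow(Add(Add(536, Mul(-456, -392)), Mul(-1, 470222)), -1)) = Mul(Add(-202, Mul(-201, 844561), Mul(2, -776151559)), Pow(Add(Add(536, 178752), -470222), -1)) = Mul(Add(-202, -169756761, -1552303118), Pow(Add(179288, -470222), -1)) = Mul(-1722060081, Pow(-290934, -1)) = Mul(-1722060081, Rational(-1, 290934)) = Rational(27334287, 4618)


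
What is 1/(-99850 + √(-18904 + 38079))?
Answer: -3994/398800133 - √767/1994000665 ≈ -1.0029e-5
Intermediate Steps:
1/(-99850 + √(-18904 + 38079)) = 1/(-99850 + √19175) = 1/(-99850 + 5*√767)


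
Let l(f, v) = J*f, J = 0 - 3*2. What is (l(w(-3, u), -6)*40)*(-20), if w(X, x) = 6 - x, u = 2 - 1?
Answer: 24000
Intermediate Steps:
u = 1
J = -6 (J = 0 - 6 = -6)
l(f, v) = -6*f
(l(w(-3, u), -6)*40)*(-20) = (-6*(6 - 1*1)*40)*(-20) = (-6*(6 - 1)*40)*(-20) = (-6*5*40)*(-20) = -30*40*(-20) = -1200*(-20) = 24000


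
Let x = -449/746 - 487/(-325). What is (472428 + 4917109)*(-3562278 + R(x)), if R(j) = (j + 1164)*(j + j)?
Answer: -563947804726812270939027/29391001250 ≈ -1.9188e+13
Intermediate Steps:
x = 217377/242450 (x = -449*1/746 - 487*(-1/325) = -449/746 + 487/325 = 217377/242450 ≈ 0.89658)
R(j) = 2*j*(1164 + j) (R(j) = (1164 + j)*(2*j) = 2*j*(1164 + j))
(472428 + 4917109)*(-3562278 + R(x)) = (472428 + 4917109)*(-3562278 + 2*(217377/242450)*(1164 + 217377/242450)) = 5389537*(-3562278 + 2*(217377/242450)*(282429177/242450)) = 5389537*(-3562278 + 61393607208729/29391001250) = 5389537*(-104637523543638771/29391001250) = -563947804726812270939027/29391001250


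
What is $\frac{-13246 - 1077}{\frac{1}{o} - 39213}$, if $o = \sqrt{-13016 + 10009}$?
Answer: $\frac{1688874931593}{4623741722584} - \frac{14323 i \sqrt{3007}}{4623741722584} \approx 0.36526 - 1.6987 \cdot 10^{-7} i$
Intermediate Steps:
$o = i \sqrt{3007}$ ($o = \sqrt{-3007} = i \sqrt{3007} \approx 54.836 i$)
$\frac{-13246 - 1077}{\frac{1}{o} - 39213} = \frac{-13246 - 1077}{\frac{1}{i \sqrt{3007}} - 39213} = - \frac{14323}{- \frac{i \sqrt{3007}}{3007} - 39213} = - \frac{14323}{-39213 - \frac{i \sqrt{3007}}{3007}}$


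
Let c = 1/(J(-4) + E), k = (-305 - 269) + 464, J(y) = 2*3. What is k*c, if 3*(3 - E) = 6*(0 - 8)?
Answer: -22/5 ≈ -4.4000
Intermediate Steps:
J(y) = 6
E = 19 (E = 3 - 2*(0 - 8) = 3 - 2*(-8) = 3 - ⅓*(-48) = 3 + 16 = 19)
k = -110 (k = -574 + 464 = -110)
c = 1/25 (c = 1/(6 + 19) = 1/25 ≈ 0.040000)
k*c = -110*1/25 = -22/5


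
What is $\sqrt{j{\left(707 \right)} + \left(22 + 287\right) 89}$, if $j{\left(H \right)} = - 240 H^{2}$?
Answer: $3 i \sqrt{13326251} \approx 10952.0 i$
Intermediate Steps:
$\sqrt{j{\left(707 \right)} + \left(22 + 287\right) 89} = \sqrt{- 240 \cdot 707^{2} + \left(22 + 287\right) 89} = \sqrt{\left(-240\right) 499849 + 309 \cdot 89} = \sqrt{-119963760 + 27501} = \sqrt{-119936259} = 3 i \sqrt{13326251}$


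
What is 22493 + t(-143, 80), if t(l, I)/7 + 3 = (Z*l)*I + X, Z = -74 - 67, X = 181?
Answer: 11315019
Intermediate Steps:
Z = -141
t(l, I) = 1246 - 987*I*l (t(l, I) = -21 + 7*((-141*l)*I + 181) = -21 + 7*(-141*I*l + 181) = -21 + 7*(181 - 141*I*l) = -21 + (1267 - 987*I*l) = 1246 - 987*I*l)
22493 + t(-143, 80) = 22493 + (1246 - 987*80*(-143)) = 22493 + (1246 + 11291280) = 22493 + 11292526 = 11315019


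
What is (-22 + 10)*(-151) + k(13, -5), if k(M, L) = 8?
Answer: 1820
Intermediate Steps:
(-22 + 10)*(-151) + k(13, -5) = (-22 + 10)*(-151) + 8 = -12*(-151) + 8 = 1812 + 8 = 1820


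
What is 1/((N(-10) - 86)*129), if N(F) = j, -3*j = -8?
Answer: -1/10750 ≈ -9.3023e-5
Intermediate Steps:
j = 8/3 (j = -1/3*(-8) = 8/3 ≈ 2.6667)
N(F) = 8/3
1/((N(-10) - 86)*129) = 1/((8/3 - 86)*129) = 1/(-250/3*129) = 1/(-10750) = -1/10750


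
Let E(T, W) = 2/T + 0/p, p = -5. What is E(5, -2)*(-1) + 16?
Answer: 78/5 ≈ 15.600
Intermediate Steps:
E(T, W) = 2/T (E(T, W) = 2/T + 0/(-5) = 2/T + 0*(-1/5) = 2/T + 0 = 2/T)
E(5, -2)*(-1) + 16 = (2/5)*(-1) + 16 = -2/5 + 16 = 78/5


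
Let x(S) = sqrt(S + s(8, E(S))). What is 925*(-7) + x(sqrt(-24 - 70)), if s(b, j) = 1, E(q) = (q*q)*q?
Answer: -6475 + sqrt(1 + I*sqrt(94)) ≈ -6472.7 + 2.0913*I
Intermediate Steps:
E(q) = q**3 (E(q) = q**2*q = q**3)
x(S) = sqrt(1 + S) (x(S) = sqrt(S + 1) = sqrt(1 + S))
925*(-7) + x(sqrt(-24 - 70)) = 925*(-7) + sqrt(1 + sqrt(-24 - 70)) = -6475 + sqrt(1 + sqrt(-94)) = -6475 + sqrt(1 + I*sqrt(94))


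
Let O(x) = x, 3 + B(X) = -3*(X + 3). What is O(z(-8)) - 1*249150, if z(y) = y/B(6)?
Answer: -3737246/15 ≈ -2.4915e+5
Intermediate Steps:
B(X) = -12 - 3*X (B(X) = -3 - 3*(X + 3) = -3 - 3*(3 + X) = -3 + (-9 - 3*X) = -12 - 3*X)
z(y) = -y/30 (z(y) = y/(-12 - 3*6) = y/(-12 - 18) = y/(-30) = y*(-1/30) = -y/30)
O(z(-8)) - 1*249150 = -1/30*(-8) - 1*249150 = 4/15 - 249150 = -3737246/15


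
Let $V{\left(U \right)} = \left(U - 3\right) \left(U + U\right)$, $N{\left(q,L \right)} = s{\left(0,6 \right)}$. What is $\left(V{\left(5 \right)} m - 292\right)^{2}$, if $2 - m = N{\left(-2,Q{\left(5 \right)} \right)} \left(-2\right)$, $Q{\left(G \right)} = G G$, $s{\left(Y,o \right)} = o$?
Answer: $144$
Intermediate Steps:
$Q{\left(G \right)} = G^{2}$
$N{\left(q,L \right)} = 6$
$V{\left(U \right)} = 2 U \left(-3 + U\right)$ ($V{\left(U \right)} = \left(-3 + U\right) 2 U = 2 U \left(-3 + U\right)$)
$m = 14$ ($m = 2 - 6 \left(-2\right) = 2 - -12 = 2 + 12 = 14$)
$\left(V{\left(5 \right)} m - 292\right)^{2} = \left(2 \cdot 5 \left(-3 + 5\right) 14 - 292\right)^{2} = \left(2 \cdot 5 \cdot 2 \cdot 14 - 292\right)^{2} = \left(20 \cdot 14 - 292\right)^{2} = \left(280 - 292\right)^{2} = \left(-12\right)^{2} = 144$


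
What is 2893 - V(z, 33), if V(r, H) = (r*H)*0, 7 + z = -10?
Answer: 2893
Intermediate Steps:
z = -17 (z = -7 - 10 = -17)
V(r, H) = 0 (V(r, H) = (H*r)*0 = 0)
2893 - V(z, 33) = 2893 - 1*0 = 2893 + 0 = 2893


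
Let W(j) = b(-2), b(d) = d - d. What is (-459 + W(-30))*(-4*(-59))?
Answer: -108324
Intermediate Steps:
b(d) = 0
W(j) = 0
(-459 + W(-30))*(-4*(-59)) = (-459 + 0)*(-4*(-59)) = -459*236 = -108324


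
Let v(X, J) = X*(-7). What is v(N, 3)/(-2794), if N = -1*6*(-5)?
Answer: 105/1397 ≈ 0.075161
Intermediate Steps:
N = 30 (N = -6*(-5) = 30)
v(X, J) = -7*X
v(N, 3)/(-2794) = -7*30/(-2794) = -210*(-1/2794) = 105/1397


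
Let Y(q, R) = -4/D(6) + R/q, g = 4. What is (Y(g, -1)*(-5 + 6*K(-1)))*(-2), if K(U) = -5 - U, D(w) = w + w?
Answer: -203/6 ≈ -33.833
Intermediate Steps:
D(w) = 2*w
Y(q, R) = -1/3 + R/q (Y(q, R) = -4/(2*6) + R/q = -4/12 + R/q = -4*1/12 + R/q = -1/3 + R/q)
(Y(g, -1)*(-5 + 6*K(-1)))*(-2) = (((-1 - 1/3*4)/4)*(-5 + 6*(-5 - 1*(-1))))*(-2) = (((-1 - 4/3)/4)*(-5 + 6*(-5 + 1)))*(-2) = (((1/4)*(-7/3))*(-5 + 6*(-4)))*(-2) = -7*(-5 - 24)/12*(-2) = -7/12*(-29)*(-2) = (203/12)*(-2) = -203/6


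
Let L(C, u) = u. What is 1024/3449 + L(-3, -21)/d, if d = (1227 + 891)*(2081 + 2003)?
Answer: 2952479153/9944515496 ≈ 0.29690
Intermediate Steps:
d = 8649912 (d = 2118*4084 = 8649912)
1024/3449 + L(-3, -21)/d = 1024/3449 - 21/8649912 = 1024*(1/3449) - 21*1/8649912 = 1024/3449 - 7/2883304 = 2952479153/9944515496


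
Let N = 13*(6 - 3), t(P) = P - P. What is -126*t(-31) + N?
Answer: 39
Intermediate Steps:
t(P) = 0
N = 39 (N = 13*3 = 39)
-126*t(-31) + N = -126*0 + 39 = 0 + 39 = 39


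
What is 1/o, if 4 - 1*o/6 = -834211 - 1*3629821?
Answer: 1/26784216 ≈ 3.7335e-8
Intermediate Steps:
o = 26784216 (o = 24 - 6*(-834211 - 1*3629821) = 24 - 6*(-834211 - 3629821) = 24 - 6*(-4464032) = 24 + 26784192 = 26784216)
1/o = 1/26784216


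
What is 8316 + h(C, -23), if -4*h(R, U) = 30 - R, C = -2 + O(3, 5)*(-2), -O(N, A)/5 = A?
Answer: 16641/2 ≈ 8320.5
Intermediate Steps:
O(N, A) = -5*A
C = 48 (C = -2 - 5*5*(-2) = -2 - 25*(-2) = -2 + 50 = 48)
h(R, U) = -15/2 + R/4 (h(R, U) = -(30 - R)/4 = -15/2 + R/4)
8316 + h(C, -23) = 8316 + (-15/2 + (1/4)*48) = 8316 + (-15/2 + 12) = 8316 + 9/2 = 16641/2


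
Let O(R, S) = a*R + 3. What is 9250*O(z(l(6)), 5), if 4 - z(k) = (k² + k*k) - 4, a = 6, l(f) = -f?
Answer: -3524250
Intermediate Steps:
z(k) = 8 - 2*k² (z(k) = 4 - ((k² + k*k) - 4) = 4 - ((k² + k²) - 4) = 4 - (2*k² - 4) = 4 - (-4 + 2*k²) = 4 + (4 - 2*k²) = 8 - 2*k²)
O(R, S) = 3 + 6*R (O(R, S) = 6*R + 3 = 3 + 6*R)
9250*O(z(l(6)), 5) = 9250*(3 + 6*(8 - 2*(-1*6)²)) = 9250*(3 + 6*(8 - 2*(-6)²)) = 9250*(3 + 6*(8 - 2*36)) = 9250*(3 + 6*(8 - 72)) = 9250*(3 + 6*(-64)) = 9250*(3 - 384) = 9250*(-381) = -3524250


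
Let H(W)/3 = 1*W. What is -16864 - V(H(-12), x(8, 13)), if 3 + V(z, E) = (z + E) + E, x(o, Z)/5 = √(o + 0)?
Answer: -16825 - 20*√2 ≈ -16853.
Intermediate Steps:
H(W) = 3*W (H(W) = 3*(1*W) = 3*W)
x(o, Z) = 5*√o (x(o, Z) = 5*√(o + 0) = 5*√o)
V(z, E) = -3 + z + 2*E (V(z, E) = -3 + ((z + E) + E) = -3 + ((E + z) + E) = -3 + (z + 2*E) = -3 + z + 2*E)
-16864 - V(H(-12), x(8, 13)) = -16864 - (-3 + 3*(-12) + 2*(5*√8)) = -16864 - (-3 - 36 + 2*(5*(2*√2))) = -16864 - (-3 - 36 + 2*(10*√2)) = -16864 - (-3 - 36 + 20*√2) = -16864 - (-39 + 20*√2) = -16864 + (39 - 20*√2) = -16825 - 20*√2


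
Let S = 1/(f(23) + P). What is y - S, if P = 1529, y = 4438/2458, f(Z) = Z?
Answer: 3442659/1907408 ≈ 1.8049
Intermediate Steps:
y = 2219/1229 (y = 4438*(1/2458) = 2219/1229 ≈ 1.8055)
S = 1/1552 (S = 1/(23 + 1529) = 1/1552 ≈ 0.00064433)
y - S = 2219/1229 - 1*1/1552 = 2219/1229 - 1/1552 = 3442659/1907408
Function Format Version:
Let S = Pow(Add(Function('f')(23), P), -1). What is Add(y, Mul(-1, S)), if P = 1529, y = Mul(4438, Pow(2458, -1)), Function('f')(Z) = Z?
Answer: Rational(3442659, 1907408) ≈ 1.8049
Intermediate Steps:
y = Rational(2219, 1229) (y = Mul(4438, Rational(1, 2458)) = Rational(2219, 1229) ≈ 1.8055)
S = Rational(1, 1552) (S = Pow(Add(23, 1529), -1) = Pow(1552, -1) = Rational(1, 1552) ≈ 0.00064433)
Add(y, Mul(-1, S)) = Add(Rational(2219, 1229), Mul(-1, Rational(1, 1552))) = Add(Rational(2219, 1229), Rational(-1, 1552)) = Rational(3442659, 1907408)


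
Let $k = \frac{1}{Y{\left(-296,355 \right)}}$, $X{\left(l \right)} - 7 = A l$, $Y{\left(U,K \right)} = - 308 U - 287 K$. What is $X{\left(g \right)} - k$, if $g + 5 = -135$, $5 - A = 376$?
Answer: $\frac{556716000}{10717} \approx 51947.0$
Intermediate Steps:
$A = -371$ ($A = 5 - 376 = -371$)
$g = -140$ ($g = -5 - 135 = -140$)
$X{\left(l \right)} = 7 - 371 l$
$k = - \frac{1}{10717}$ ($k = \frac{1}{\left(-308\right) \left(-296\right) - 101885} = \frac{1}{91168 - 101885} = \frac{1}{-10717} = - \frac{1}{10717} \approx -9.331 \cdot 10^{-5}$)
$X{\left(g \right)} - k = \left(7 - -51940\right) - - \frac{1}{10717} = \left(7 + 51940\right) + \frac{1}{10717} = 51947 + \frac{1}{10717} = \frac{556716000}{10717}$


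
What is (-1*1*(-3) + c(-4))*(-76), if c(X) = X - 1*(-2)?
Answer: -76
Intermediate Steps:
c(X) = 2 + X (c(X) = X + 2 = 2 + X)
(-1*1*(-3) + c(-4))*(-76) = (-1*1*(-3) + (2 - 4))*(-76) = (-1*(-3) - 2)*(-76) = (3 - 2)*(-76) = 1*(-76) = -76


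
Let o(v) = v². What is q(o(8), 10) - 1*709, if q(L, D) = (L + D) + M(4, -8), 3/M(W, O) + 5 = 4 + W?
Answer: -634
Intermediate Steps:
M(W, O) = 3/(-1 + W) (M(W, O) = 3/(-5 + (4 + W)) = 3/(-1 + W))
q(L, D) = 1 + D + L (q(L, D) = (L + D) + 3/(-1 + 4) = (D + L) + 3/3 = (D + L) + 3*(⅓) = (D + L) + 1 = 1 + D + L)
q(o(8), 10) - 1*709 = (1 + 10 + 8²) - 1*709 = (1 + 10 + 64) - 709 = 75 - 709 = -634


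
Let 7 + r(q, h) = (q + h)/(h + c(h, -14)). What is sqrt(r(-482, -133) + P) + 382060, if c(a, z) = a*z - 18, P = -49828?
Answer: 382060 + 10*I*sqrt(1458940613)/1711 ≈ 3.8206e+5 + 223.24*I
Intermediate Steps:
c(a, z) = -18 + a*z
r(q, h) = -7 + (h + q)/(-18 - 13*h) (r(q, h) = -7 + (q + h)/(h + (-18 + h*(-14))) = -7 + (h + q)/(h + (-18 - 14*h)) = -7 + (h + q)/(-18 - 13*h))
sqrt(r(-482, -133) + P) + 382060 = sqrt((126 - 482 + 92*(-133))/(-18 - 13*(-133)) - 49828) + 382060 = sqrt((126 - 482 - 12236)/(-18 + 1729) - 49828) + 382060 = sqrt(-12592/1711 - 49828) + 382060 = sqrt(-85268300/1711) + 382060 = 10*I*sqrt(1458940613)/1711 + 382060 = 382060 + 10*I*sqrt(1458940613)/1711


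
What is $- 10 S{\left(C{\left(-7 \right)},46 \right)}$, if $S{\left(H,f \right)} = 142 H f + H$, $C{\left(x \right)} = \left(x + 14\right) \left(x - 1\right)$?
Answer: $3658480$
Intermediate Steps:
$C{\left(x \right)} = \left(-1 + x\right) \left(14 + x\right)$ ($C{\left(x \right)} = \left(14 + x\right) \left(-1 + x\right) = \left(-1 + x\right) \left(14 + x\right)$)
$S{\left(H,f \right)} = H + 142 H f$ ($S{\left(H,f \right)} = 142 H f + H = H + 142 H f$)
$- 10 S{\left(C{\left(-7 \right)},46 \right)} = - 10 \left(-14 + \left(-7\right)^{2} + 13 \left(-7\right)\right) \left(1 + 142 \cdot 46\right) = - 10 \left(-14 + 49 - 91\right) \left(1 + 6532\right) = - 10 \left(\left(-56\right) 6533\right) = \left(-10\right) \left(-365848\right) = 3658480$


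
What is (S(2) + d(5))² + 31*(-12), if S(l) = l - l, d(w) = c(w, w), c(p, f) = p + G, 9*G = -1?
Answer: -28196/81 ≈ -348.10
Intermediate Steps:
G = -⅑ (G = (⅑)*(-1) = -⅑ ≈ -0.11111)
c(p, f) = -⅑ + p (c(p, f) = p - ⅑ = -⅑ + p)
d(w) = -⅑ + w
S(l) = 0
(S(2) + d(5))² + 31*(-12) = (0 + (-⅑ + 5))² + 31*(-12) = (0 + 44/9)² - 372 = (44/9)² - 372 = 1936/81 - 372 = -28196/81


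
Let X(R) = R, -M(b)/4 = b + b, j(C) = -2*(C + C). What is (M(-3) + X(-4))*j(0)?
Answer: 0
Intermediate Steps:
j(C) = -4*C
M(b) = -8*b (M(b) = -4*(b + b) = -8*b)
(M(-3) + X(-4))*j(0) = (-8*(-3) - 4)*(-4*0) = (24 - 4)*0 = 20*0 = 0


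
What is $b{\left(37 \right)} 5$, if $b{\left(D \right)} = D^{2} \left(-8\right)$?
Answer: $-54760$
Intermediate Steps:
$b{\left(D \right)} = - 8 D^{2}$
$b{\left(37 \right)} 5 = - 8 \cdot 37^{2} \cdot 5 = \left(-8\right) 1369 \cdot 5 = \left(-10952\right) 5 = -54760$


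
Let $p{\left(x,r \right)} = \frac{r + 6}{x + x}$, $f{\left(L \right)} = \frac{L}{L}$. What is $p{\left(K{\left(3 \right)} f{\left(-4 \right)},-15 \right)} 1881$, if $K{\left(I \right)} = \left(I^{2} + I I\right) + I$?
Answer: $- \frac{5643}{14} \approx -403.07$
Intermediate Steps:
$K{\left(I \right)} = I + 2 I^{2}$ ($K{\left(I \right)} = \left(I^{2} + I^{2}\right) + I = 2 I^{2} + I = I + 2 I^{2}$)
$f{\left(L \right)} = 1$
$p{\left(x,r \right)} = \frac{6 + r}{2 x}$
$p{\left(K{\left(3 \right)} f{\left(-4 \right)},-15 \right)} 1881 = \frac{6 - 15}{2 \cdot 3 \left(1 + 2 \cdot 3\right) 1} \cdot 1881 = \frac{1}{2} \frac{1}{3 \left(1 + 6\right) 1} \left(-9\right) 1881 = \frac{1}{2} \frac{1}{3 \cdot 7 \cdot 1} \left(-9\right) 1881 = \frac{1}{2} \frac{1}{21 \cdot 1} \left(-9\right) 1881 = \frac{1}{2} \cdot \frac{1}{21} \left(-9\right) 1881 = \left(- \frac{3}{14}\right) 1881 = - \frac{5643}{14}$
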